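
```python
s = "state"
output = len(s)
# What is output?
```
Trace:
  s='state'
  s='state', output=5

Final answer: 5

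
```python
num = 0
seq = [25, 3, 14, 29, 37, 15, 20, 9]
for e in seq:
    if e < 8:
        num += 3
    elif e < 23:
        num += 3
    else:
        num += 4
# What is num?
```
Trace:
  num=0
  num=4, e=25
  num=7, e=3
  num=10, e=14
  num=14, e=29
  num=18, e=37
  num=21, e=15
  num=24, e=20
  num=27, e=9

Final answer: 27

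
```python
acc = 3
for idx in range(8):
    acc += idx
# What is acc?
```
Trace:
  acc=3
  acc=3, idx=0
  acc=4, idx=1
  acc=6, idx=2
  acc=9, idx=3
  acc=13, idx=4
  acc=18, idx=5
  acc=24, idx=6
  acc=31, idx=7

Final answer: 31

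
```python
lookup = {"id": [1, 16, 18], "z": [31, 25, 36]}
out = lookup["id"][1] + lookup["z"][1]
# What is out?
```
Trace:
  lookup={'id': [1, 16, 18], 'z': [31, 25, 36]}
  lookup={'id': [1, 16, 18], 'z': [31, 25, 36]}, out=41

Final answer: 41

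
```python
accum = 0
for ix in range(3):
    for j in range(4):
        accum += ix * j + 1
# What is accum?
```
Trace:
  accum=0
  accum=1, ix=0, j=0
  accum=2, ix=0, j=1
  accum=3, ix=0, j=2
  accum=4, ix=0, j=3
  accum=5, ix=1, j=0
  accum=7, ix=1, j=1
  accum=10, ix=1, j=2
  accum=14, ix=1, j=3
  accum=15, ix=2, j=0
  accum=18, ix=2, j=1
  accum=23, ix=2, j=2
  accum=30, ix=2, j=3

Final answer: 30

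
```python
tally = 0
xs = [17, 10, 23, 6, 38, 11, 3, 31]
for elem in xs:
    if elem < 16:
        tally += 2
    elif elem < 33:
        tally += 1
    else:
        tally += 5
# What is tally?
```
Trace:
  tally=0
  tally=1, elem=17
  tally=3, elem=10
  tally=4, elem=23
  tally=6, elem=6
  tally=11, elem=38
  tally=13, elem=11
  tally=15, elem=3
  tally=16, elem=31

Final answer: 16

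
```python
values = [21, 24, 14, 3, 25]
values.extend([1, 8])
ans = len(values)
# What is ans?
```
Trace:
  values=[21, 24, 14, 3, 25]
  values=[21, 24, 14, 3, 25, 1, 8]
  values=[21, 24, 14, 3, 25, 1, 8], ans=7

Final answer: 7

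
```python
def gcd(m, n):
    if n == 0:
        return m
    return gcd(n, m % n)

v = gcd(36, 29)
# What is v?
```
Call trace:
gcd(m=36, n=29)
  gcd(m=29, n=7)
    gcd(m=7, n=1)
      gcd(m=1, n=0)
      -> return 1
    -> return 1
  -> return 1
-> return 1

Final answer: 1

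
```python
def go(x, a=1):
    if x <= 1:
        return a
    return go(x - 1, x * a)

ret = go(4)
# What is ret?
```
Call trace:
go(x=4, a=1)
  go(x=3, a=4)
    go(x=2, a=12)
      go(x=1, a=24)
      -> return 24
    -> return 24
  -> return 24
-> return 24

Final answer: 24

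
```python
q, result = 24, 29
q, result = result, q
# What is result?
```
Trace:
  q=24, result=29
  q=29, result=24

Final answer: 24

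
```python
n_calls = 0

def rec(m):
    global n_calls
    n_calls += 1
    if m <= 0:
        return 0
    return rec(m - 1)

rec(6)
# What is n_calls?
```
Call trace:
rec(m=6)
  rec(m=5)
    rec(m=4)
      rec(m=3)
        rec(m=2)
          rec(m=1)
            rec(m=0)
            -> return 0
          -> return 0
        -> return 0
      -> return 0
    -> return 0
  -> return 0
-> return 0

n_calls is incremented once per call. rec is entered once for each m = 6, 5, 4, 3, 2, 1, 0 (the m <= 0 call returns without recursing), i.e. 6 + 1 calls.
n_calls = 7

Final answer: 7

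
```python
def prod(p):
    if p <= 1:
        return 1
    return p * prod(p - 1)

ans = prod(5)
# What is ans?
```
Call trace:
prod(p=5)
  prod(p=4)
    prod(p=3)
      prod(p=2)
        prod(p=1)
        -> return 1
      -> return 2
    -> return 6
  -> return 24
-> return 120

Final answer: 120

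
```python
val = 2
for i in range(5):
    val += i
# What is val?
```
Trace:
  val=2
  val=2, i=0
  val=3, i=1
  val=5, i=2
  val=8, i=3
  val=12, i=4

Final answer: 12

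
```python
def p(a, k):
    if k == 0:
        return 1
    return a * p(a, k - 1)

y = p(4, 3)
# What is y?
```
Call trace:
p(a=4, k=3)
  p(a=4, k=2)
    p(a=4, k=1)
      p(a=4, k=0)
      -> return 1
    -> return 4
  -> return 16
-> return 64

Final answer: 64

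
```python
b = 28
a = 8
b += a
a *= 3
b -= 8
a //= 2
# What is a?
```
Trace:
  b=28
  b=28, a=8
  b=36, a=8
  b=36, a=24
  b=28, a=24
  b=28, a=12

Final answer: 12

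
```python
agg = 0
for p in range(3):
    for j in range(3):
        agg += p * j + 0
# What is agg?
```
Trace:
  agg=0
  agg=0, p=0, j=0
  agg=0, p=0, j=1
  agg=0, p=0, j=2
  agg=0, p=1, j=0
  agg=1, p=1, j=1
  agg=3, p=1, j=2
  agg=3, p=2, j=0
  agg=5, p=2, j=1
  agg=9, p=2, j=2

Final answer: 9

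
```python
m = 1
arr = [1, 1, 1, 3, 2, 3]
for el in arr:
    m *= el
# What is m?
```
Trace:
  m=1
  m=1, el=1
  m=1, el=1
  m=1, el=1
  m=3, el=3
  m=6, el=2
  m=18, el=3

Final answer: 18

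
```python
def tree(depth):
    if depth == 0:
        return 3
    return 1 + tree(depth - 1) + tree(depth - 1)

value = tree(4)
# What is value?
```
Call trace (a repeated sub-call is expanded the first time; later identical calls just restate its return value):
tree(depth=4)
  tree(depth=3)
    tree(depth=2)
      tree(depth=1)
        tree(depth=0)
        -> return 3
        tree(depth=0)
        -> return 3
      -> return 7
      tree(depth=1) -> return 7  (same call as traced above)
    -> return 15
    tree(depth=2) -> return 15  (same call as traced above)
  -> return 31
  tree(depth=3) -> return 31  (same call as traced above)
-> return 63

Final answer: 63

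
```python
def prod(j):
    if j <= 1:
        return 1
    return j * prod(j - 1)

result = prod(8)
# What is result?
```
Call trace:
prod(j=8)
  prod(j=7)
    prod(j=6)
      prod(j=5)
        prod(j=4)
          prod(j=3)
            prod(j=2)
              prod(j=1)
              -> return 1
            -> return 2
          -> return 6
        -> return 24
      -> return 120
    -> return 720
  -> return 5040
-> return 40320

Final answer: 40320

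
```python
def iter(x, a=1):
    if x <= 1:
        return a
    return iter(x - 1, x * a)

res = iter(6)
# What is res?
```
Call trace:
iter(x=6, a=1)
  iter(x=5, a=6)
    iter(x=4, a=30)
      iter(x=3, a=120)
        iter(x=2, a=360)
          iter(x=1, a=720)
          -> return 720
        -> return 720
      -> return 720
    -> return 720
  -> return 720
-> return 720

Final answer: 720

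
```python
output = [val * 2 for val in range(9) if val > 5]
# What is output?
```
Trace:
  val=0
  val=1
  val=2
  val=3
  val=4
  val=5
  val=6
  val=7
  val=8
  output=[12, 14, 16]

Final answer: [12, 14, 16]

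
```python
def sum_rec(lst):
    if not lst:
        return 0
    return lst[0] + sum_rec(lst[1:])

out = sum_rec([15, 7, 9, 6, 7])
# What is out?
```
Call trace:
sum_rec(lst=[15, 7, 9, 6, 7])
  sum_rec(lst=[7, 9, 6, 7])
    sum_rec(lst=[9, 6, 7])
      sum_rec(lst=[6, 7])
        sum_rec(lst=[7])
          sum_rec(lst=[])
          -> return 0
        -> return 7
      -> return 13
    -> return 22
  -> return 29
-> return 44

Final answer: 44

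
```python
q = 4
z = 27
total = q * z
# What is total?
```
Trace:
  q=4
  q=4, z=27
  q=4, z=27, total=108

Final answer: 108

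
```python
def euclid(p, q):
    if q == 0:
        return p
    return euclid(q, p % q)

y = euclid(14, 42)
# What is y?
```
Call trace:
euclid(p=14, q=42)
  euclid(p=42, q=14)
    euclid(p=14, q=0)
    -> return 14
  -> return 14
-> return 14

Final answer: 14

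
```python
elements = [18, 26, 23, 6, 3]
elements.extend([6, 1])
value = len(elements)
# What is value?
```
Trace:
  elements=[18, 26, 23, 6, 3]
  elements=[18, 26, 23, 6, 3, 6, 1]
  elements=[18, 26, 23, 6, 3, 6, 1], value=7

Final answer: 7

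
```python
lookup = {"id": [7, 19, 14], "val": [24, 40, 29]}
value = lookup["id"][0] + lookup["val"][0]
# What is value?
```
Trace:
  lookup={'id': [7, 19, 14], 'val': [24, 40, 29]}
  lookup={'id': [7, 19, 14], 'val': [24, 40, 29]}, value=31

Final answer: 31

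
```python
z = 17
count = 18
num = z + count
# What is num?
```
Trace:
  z=17
  z=17, count=18
  z=17, count=18, num=35

Final answer: 35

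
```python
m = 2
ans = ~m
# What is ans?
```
Trace:
  m=2
  m=2, ans=-3

Final answer: -3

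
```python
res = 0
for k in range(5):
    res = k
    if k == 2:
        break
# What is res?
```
Trace:
  res=0
  res=0, k=0
  res=1, k=1
  res=2, k=2

Final answer: 2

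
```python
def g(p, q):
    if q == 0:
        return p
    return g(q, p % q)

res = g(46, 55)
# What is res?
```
Call trace:
g(p=46, q=55)
  g(p=55, q=46)
    g(p=46, q=9)
      g(p=9, q=1)
        g(p=1, q=0)
        -> return 1
      -> return 1
    -> return 1
  -> return 1
-> return 1

Final answer: 1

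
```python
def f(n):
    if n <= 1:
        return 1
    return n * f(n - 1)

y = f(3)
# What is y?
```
Call trace:
f(n=3)
  f(n=2)
    f(n=1)
    -> return 1
  -> return 2
-> return 6

Final answer: 6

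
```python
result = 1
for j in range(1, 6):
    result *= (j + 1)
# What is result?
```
Trace:
  result=1
  result=2, j=1
  result=6, j=2
  result=24, j=3
  result=120, j=4
  result=720, j=5

Final answer: 720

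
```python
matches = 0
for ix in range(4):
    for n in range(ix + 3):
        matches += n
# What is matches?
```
Trace:
  matches=0
  matches=0, ix=0, n=0
  matches=1, ix=0, n=1
  matches=3, ix=0, n=2
  matches=3, ix=1, n=0
  matches=4, ix=1, n=1
  matches=6, ix=1, n=2
  matches=9, ix=1, n=3
  matches=9, ix=2, n=0
  matches=10, ix=2, n=1
  matches=12, ix=2, n=2
  matches=15, ix=2, n=3
  matches=19, ix=2, n=4
  matches=19, ix=3, n=0
  matches=20, ix=3, n=1
  matches=22, ix=3, n=2
  matches=25, ix=3, n=3
  matches=29, ix=3, n=4
  matches=34, ix=3, n=5

Final answer: 34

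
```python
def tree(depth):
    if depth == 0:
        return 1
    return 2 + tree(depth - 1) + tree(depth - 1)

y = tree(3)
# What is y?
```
Call trace (a repeated sub-call is expanded the first time; later identical calls just restate its return value):
tree(depth=3)
  tree(depth=2)
    tree(depth=1)
      tree(depth=0)
      -> return 1
      tree(depth=0)
      -> return 1
    -> return 4
    tree(depth=1) -> return 4  (same call as traced above)
  -> return 10
  tree(depth=2) -> return 10  (same call as traced above)
-> return 22

Final answer: 22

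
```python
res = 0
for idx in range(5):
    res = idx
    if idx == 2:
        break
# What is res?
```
Trace:
  res=0
  res=0, idx=0
  res=1, idx=1
  res=2, idx=2

Final answer: 2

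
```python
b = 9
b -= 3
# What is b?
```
Trace:
  b=9
  b=6

Final answer: 6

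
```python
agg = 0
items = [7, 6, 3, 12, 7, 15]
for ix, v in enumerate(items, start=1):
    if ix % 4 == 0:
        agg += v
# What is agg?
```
Trace:
  agg=0
  agg=0, ix=1, v=7
  agg=0, ix=2, v=6
  agg=0, ix=3, v=3
  agg=12, ix=4, v=12
  agg=12, ix=5, v=7
  agg=12, ix=6, v=15

Final answer: 12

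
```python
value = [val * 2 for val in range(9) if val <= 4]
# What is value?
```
Trace:
  val=0
  val=1
  val=2
  val=3
  val=4
  val=5
  val=6
  val=7
  val=8
  value=[0, 2, 4, 6, 8]

Final answer: [0, 2, 4, 6, 8]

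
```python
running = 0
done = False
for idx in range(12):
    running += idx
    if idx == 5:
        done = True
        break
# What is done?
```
Trace:
  running=0
  running=0, done=False
  running=0, done=False, idx=0
  running=1, done=False, idx=1
  running=3, done=False, idx=2
  running=6, done=False, idx=3
  running=10, done=False, idx=4
  running=15, done=True, idx=5

Final answer: True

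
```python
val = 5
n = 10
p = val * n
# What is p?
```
Trace:
  val=5
  val=5, n=10
  val=5, n=10, p=50

Final answer: 50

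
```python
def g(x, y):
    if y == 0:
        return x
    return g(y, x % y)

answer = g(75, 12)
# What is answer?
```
Call trace:
g(x=75, y=12)
  g(x=12, y=3)
    g(x=3, y=0)
    -> return 3
  -> return 3
-> return 3

Final answer: 3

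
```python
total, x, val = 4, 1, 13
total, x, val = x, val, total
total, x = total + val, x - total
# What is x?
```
Trace:
  total=4, x=1, val=13
  total=1, x=13, val=4
  total=5, x=12, val=4

Final answer: 12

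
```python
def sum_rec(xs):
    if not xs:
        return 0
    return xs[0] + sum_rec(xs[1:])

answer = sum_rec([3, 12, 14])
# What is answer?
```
Call trace:
sum_rec(xs=[3, 12, 14])
  sum_rec(xs=[12, 14])
    sum_rec(xs=[14])
      sum_rec(xs=[])
      -> return 0
    -> return 14
  -> return 26
-> return 29

Final answer: 29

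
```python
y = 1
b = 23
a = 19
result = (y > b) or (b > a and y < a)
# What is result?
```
Trace:
  y=1
  y=1, b=23
  y=1, b=23, a=19
  y=1, b=23, a=19, result=True

Final answer: True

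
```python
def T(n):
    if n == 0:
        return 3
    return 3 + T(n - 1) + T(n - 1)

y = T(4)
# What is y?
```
Call trace (a repeated sub-call is expanded the first time; later identical calls just restate its return value):
T(n=4)
  T(n=3)
    T(n=2)
      T(n=1)
        T(n=0)
        -> return 3
        T(n=0)
        -> return 3
      -> return 9
      T(n=1) -> return 9  (same call as traced above)
    -> return 21
    T(n=2) -> return 21  (same call as traced above)
  -> return 45
  T(n=3) -> return 45  (same call as traced above)
-> return 93

Final answer: 93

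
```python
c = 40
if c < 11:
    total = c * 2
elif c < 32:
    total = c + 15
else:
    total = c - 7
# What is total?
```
Trace:
  c=40
  c=40, total=33

Final answer: 33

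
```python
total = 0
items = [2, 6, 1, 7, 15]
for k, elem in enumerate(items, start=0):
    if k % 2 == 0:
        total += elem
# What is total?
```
Trace:
  total=0
  total=2, k=0, elem=2
  total=2, k=1, elem=6
  total=3, k=2, elem=1
  total=3, k=3, elem=7
  total=18, k=4, elem=15

Final answer: 18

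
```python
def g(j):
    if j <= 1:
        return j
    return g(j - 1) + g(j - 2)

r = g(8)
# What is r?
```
Call trace (a repeated sub-call is expanded the first time; later identical calls just restate its return value):
g(j=8)
  g(j=7)
    g(j=6)
      g(j=5)
        g(j=4)
          g(j=3)
            g(j=2)
              g(j=1)
              -> return 1
              g(j=0)
              -> return 0
            -> return 1
            g(j=1)
            -> return 1
          -> return 2
          g(j=2) -> return 1  (same call as traced above)
        -> return 3
        g(j=3) -> return 2  (same call as traced above)
      -> return 5
      g(j=4) -> return 3  (same call as traced above)
    -> return 8
    g(j=5) -> return 5  (same call as traced above)
  -> return 13
  g(j=6) -> return 8  (same call as traced above)
-> return 21

Final answer: 21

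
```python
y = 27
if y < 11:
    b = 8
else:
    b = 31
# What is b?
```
Trace:
  y=27
  y=27, b=31

Final answer: 31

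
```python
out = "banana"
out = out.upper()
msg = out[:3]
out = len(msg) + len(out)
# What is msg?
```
Trace:
  out='banana'
  out='BANANA'
  out='BANANA', msg='BAN'
  out=9, msg='BAN'

Final answer: 'BAN'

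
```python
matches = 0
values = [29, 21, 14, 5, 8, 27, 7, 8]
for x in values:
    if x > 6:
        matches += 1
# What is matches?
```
Trace:
  matches=0
  matches=1, x=29
  matches=2, x=21
  matches=3, x=14
  matches=3, x=5
  matches=4, x=8
  matches=5, x=27
  matches=6, x=7
  matches=7, x=8

Final answer: 7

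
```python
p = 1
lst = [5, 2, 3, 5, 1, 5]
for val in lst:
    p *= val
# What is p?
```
Trace:
  p=1
  p=5, val=5
  p=10, val=2
  p=30, val=3
  p=150, val=5
  p=150, val=1
  p=750, val=5

Final answer: 750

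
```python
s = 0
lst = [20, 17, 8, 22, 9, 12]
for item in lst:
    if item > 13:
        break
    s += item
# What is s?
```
Trace:
  s=0
  s=0, item=20

Final answer: 0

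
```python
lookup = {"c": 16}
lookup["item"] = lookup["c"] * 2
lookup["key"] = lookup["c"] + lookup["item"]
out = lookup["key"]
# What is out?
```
Trace:
  lookup={'c': 16}
  lookup={'c': 16, 'item': 32}
  lookup={'c': 16, 'item': 32, 'key': 48}
  lookup={'c': 16, 'item': 32, 'key': 48}, out=48

Final answer: 48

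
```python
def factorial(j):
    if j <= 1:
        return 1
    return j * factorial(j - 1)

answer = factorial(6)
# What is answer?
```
Call trace:
factorial(j=6)
  factorial(j=5)
    factorial(j=4)
      factorial(j=3)
        factorial(j=2)
          factorial(j=1)
          -> return 1
        -> return 2
      -> return 6
    -> return 24
  -> return 120
-> return 720

Final answer: 720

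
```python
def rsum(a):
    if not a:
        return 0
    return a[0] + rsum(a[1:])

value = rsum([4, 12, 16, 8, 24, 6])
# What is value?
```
Call trace:
rsum(a=[4, 12, 16, 8, 24, 6])
  rsum(a=[12, 16, 8, 24, 6])
    rsum(a=[16, 8, 24, 6])
      rsum(a=[8, 24, 6])
        rsum(a=[24, 6])
          rsum(a=[6])
            rsum(a=[])
            -> return 0
          -> return 6
        -> return 30
      -> return 38
    -> return 54
  -> return 66
-> return 70

Final answer: 70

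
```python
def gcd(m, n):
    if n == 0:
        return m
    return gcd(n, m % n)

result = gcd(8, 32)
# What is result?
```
Call trace:
gcd(m=8, n=32)
  gcd(m=32, n=8)
    gcd(m=8, n=0)
    -> return 8
  -> return 8
-> return 8

Final answer: 8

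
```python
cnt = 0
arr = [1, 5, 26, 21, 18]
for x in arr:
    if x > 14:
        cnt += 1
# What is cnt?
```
Trace:
  cnt=0
  cnt=0, x=1
  cnt=0, x=5
  cnt=1, x=26
  cnt=2, x=21
  cnt=3, x=18

Final answer: 3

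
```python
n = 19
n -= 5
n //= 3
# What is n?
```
Trace:
  n=19
  n=14
  n=4

Final answer: 4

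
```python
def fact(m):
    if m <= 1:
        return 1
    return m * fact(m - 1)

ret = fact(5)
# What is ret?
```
Call trace:
fact(m=5)
  fact(m=4)
    fact(m=3)
      fact(m=2)
        fact(m=1)
        -> return 1
      -> return 2
    -> return 6
  -> return 24
-> return 120

Final answer: 120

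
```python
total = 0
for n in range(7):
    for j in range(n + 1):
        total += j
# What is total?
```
Trace:
  total=0
  total=0, n=0, j=0
  total=0, n=1, j=0
  total=1, n=1, j=1
  total=1, n=2, j=0
  total=2, n=2, j=1
  total=4, n=2, j=2
  total=4, n=3, j=0
  total=5, n=3, j=1
  total=7, n=3, j=2
  total=10, n=3, j=3
  total=10, n=4, j=0
  total=11, n=4, j=1
  total=13, n=4, j=2
  total=16, n=4, j=3
  total=20, n=4, j=4
  total=20, n=5, j=0
  total=21, n=5, j=1
  total=23, n=5, j=2
  total=26, n=5, j=3
  total=30, n=5, j=4
  total=35, n=5, j=5
  total=35, n=6, j=0
  total=36, n=6, j=1
  total=38, n=6, j=2
  total=41, n=6, j=3
  total=45, n=6, j=4
  total=50, n=6, j=5
  total=56, n=6, j=6

Final answer: 56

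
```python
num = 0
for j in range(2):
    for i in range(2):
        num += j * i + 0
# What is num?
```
Trace:
  num=0
  num=0, j=0, i=0
  num=0, j=0, i=1
  num=0, j=1, i=0
  num=1, j=1, i=1

Final answer: 1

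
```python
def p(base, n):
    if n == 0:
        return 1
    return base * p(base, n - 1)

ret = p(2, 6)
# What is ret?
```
Call trace:
p(base=2, n=6)
  p(base=2, n=5)
    p(base=2, n=4)
      p(base=2, n=3)
        p(base=2, n=2)
          p(base=2, n=1)
            p(base=2, n=0)
            -> return 1
          -> return 2
        -> return 4
      -> return 8
    -> return 16
  -> return 32
-> return 64

Final answer: 64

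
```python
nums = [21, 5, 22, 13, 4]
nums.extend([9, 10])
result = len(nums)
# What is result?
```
Trace:
  nums=[21, 5, 22, 13, 4]
  nums=[21, 5, 22, 13, 4, 9, 10]
  nums=[21, 5, 22, 13, 4, 9, 10], result=7

Final answer: 7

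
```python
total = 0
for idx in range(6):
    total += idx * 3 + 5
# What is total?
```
Trace:
  total=0
  total=5, idx=0
  total=13, idx=1
  total=24, idx=2
  total=38, idx=3
  total=55, idx=4
  total=75, idx=5

Final answer: 75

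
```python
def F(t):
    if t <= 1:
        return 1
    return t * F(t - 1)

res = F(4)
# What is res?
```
Call trace:
F(t=4)
  F(t=3)
    F(t=2)
      F(t=1)
      -> return 1
    -> return 2
  -> return 6
-> return 24

Final answer: 24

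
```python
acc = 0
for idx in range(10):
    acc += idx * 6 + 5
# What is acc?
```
Trace:
  acc=0
  acc=5, idx=0
  acc=16, idx=1
  acc=33, idx=2
  acc=56, idx=3
  acc=85, idx=4
  acc=120, idx=5
  acc=161, idx=6
  acc=208, idx=7
  acc=261, idx=8
  acc=320, idx=9

Final answer: 320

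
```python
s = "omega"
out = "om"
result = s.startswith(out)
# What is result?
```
Trace:
  s='omega'
  s='omega', out='om'
  s='omega', out='om', result=True

Final answer: True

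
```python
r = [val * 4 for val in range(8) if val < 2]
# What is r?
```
Trace:
  val=0
  val=1
  val=2
  val=3
  val=4
  val=5
  val=6
  val=7
  r=[0, 4]

Final answer: [0, 4]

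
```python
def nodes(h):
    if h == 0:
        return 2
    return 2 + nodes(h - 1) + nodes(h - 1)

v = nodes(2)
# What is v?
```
Call trace (a repeated sub-call is expanded the first time; later identical calls just restate its return value):
nodes(h=2)
  nodes(h=1)
    nodes(h=0)
    -> return 2
    nodes(h=0)
    -> return 2
  -> return 6
  nodes(h=1) -> return 6  (same call as traced above)
-> return 14

Final answer: 14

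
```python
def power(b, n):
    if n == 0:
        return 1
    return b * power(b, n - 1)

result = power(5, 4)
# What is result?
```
Call trace:
power(b=5, n=4)
  power(b=5, n=3)
    power(b=5, n=2)
      power(b=5, n=1)
        power(b=5, n=0)
        -> return 1
      -> return 5
    -> return 25
  -> return 125
-> return 625

Final answer: 625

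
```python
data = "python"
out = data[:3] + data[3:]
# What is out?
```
Trace:
  data='python'
  data='python', out='python'

Final answer: 'python'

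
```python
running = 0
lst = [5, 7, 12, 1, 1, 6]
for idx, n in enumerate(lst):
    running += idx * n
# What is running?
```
Trace:
  running=0
  running=0, idx=0, n=5
  running=7, idx=1, n=7
  running=31, idx=2, n=12
  running=34, idx=3, n=1
  running=38, idx=4, n=1
  running=68, idx=5, n=6

Final answer: 68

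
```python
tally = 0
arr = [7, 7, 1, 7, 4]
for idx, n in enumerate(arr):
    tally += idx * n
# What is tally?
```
Trace:
  tally=0
  tally=0, idx=0, n=7
  tally=7, idx=1, n=7
  tally=9, idx=2, n=1
  tally=30, idx=3, n=7
  tally=46, idx=4, n=4

Final answer: 46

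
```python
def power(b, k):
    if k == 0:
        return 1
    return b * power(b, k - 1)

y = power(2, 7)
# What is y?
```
Call trace:
power(b=2, k=7)
  power(b=2, k=6)
    power(b=2, k=5)
      power(b=2, k=4)
        power(b=2, k=3)
          power(b=2, k=2)
            power(b=2, k=1)
              power(b=2, k=0)
              -> return 1
            -> return 2
          -> return 4
        -> return 8
      -> return 16
    -> return 32
  -> return 64
-> return 128

Final answer: 128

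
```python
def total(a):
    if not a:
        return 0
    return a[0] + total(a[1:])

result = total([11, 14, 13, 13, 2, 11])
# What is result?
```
Call trace:
total(a=[11, 14, 13, 13, 2, 11])
  total(a=[14, 13, 13, 2, 11])
    total(a=[13, 13, 2, 11])
      total(a=[13, 2, 11])
        total(a=[2, 11])
          total(a=[11])
            total(a=[])
            -> return 0
          -> return 11
        -> return 13
      -> return 26
    -> return 39
  -> return 53
-> return 64

Final answer: 64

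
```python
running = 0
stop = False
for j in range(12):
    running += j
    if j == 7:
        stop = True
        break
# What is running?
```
Trace:
  running=0
  running=0, stop=False
  running=0, stop=False, j=0
  running=1, stop=False, j=1
  running=3, stop=False, j=2
  running=6, stop=False, j=3
  running=10, stop=False, j=4
  running=15, stop=False, j=5
  running=21, stop=False, j=6
  running=28, stop=True, j=7

Final answer: 28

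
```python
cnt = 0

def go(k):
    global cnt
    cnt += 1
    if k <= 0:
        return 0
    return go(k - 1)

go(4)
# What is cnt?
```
Call trace:
go(k=4)
  go(k=3)
    go(k=2)
      go(k=1)
        go(k=0)
        -> return 0
      -> return 0
    -> return 0
  -> return 0
-> return 0

cnt is incremented once per call. go is entered once for each k = 4, 3, 2, 1, 0 (the k <= 0 call returns without recursing), i.e. 4 + 1 calls.
cnt = 5

Final answer: 5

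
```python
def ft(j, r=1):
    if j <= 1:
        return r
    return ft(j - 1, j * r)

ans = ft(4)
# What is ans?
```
Call trace:
ft(j=4, r=1)
  ft(j=3, r=4)
    ft(j=2, r=12)
      ft(j=1, r=24)
      -> return 24
    -> return 24
  -> return 24
-> return 24

Final answer: 24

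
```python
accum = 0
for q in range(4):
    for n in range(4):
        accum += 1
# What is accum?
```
Trace:
  accum=0
  accum=1, q=0, n=0
  accum=2, q=0, n=1
  accum=3, q=0, n=2
  accum=4, q=0, n=3
  accum=5, q=1, n=0
  accum=6, q=1, n=1
  accum=7, q=1, n=2
  accum=8, q=1, n=3
  accum=9, q=2, n=0
  accum=10, q=2, n=1
  accum=11, q=2, n=2
  accum=12, q=2, n=3
  accum=13, q=3, n=0
  accum=14, q=3, n=1
  accum=15, q=3, n=2
  accum=16, q=3, n=3

Final answer: 16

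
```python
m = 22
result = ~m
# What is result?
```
Trace:
  m=22
  m=22, result=-23

Final answer: -23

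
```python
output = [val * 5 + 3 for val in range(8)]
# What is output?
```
Trace:
  val=0
  val=1
  val=2
  val=3
  val=4
  val=5
  val=6
  val=7
  output=[3, 8, 13, 18, 23, 28, 33, 38]

Final answer: [3, 8, 13, 18, 23, 28, 33, 38]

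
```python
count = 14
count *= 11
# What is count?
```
Trace:
  count=14
  count=154

Final answer: 154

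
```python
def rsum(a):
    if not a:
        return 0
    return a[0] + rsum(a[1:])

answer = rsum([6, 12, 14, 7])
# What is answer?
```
Call trace:
rsum(a=[6, 12, 14, 7])
  rsum(a=[12, 14, 7])
    rsum(a=[14, 7])
      rsum(a=[7])
        rsum(a=[])
        -> return 0
      -> return 7
    -> return 21
  -> return 33
-> return 39

Final answer: 39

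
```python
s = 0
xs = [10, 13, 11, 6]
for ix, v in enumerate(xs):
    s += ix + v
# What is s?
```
Trace:
  s=0
  s=10, ix=0, v=10
  s=24, ix=1, v=13
  s=37, ix=2, v=11
  s=46, ix=3, v=6

Final answer: 46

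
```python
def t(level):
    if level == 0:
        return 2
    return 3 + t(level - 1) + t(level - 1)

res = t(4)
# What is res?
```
Call trace (a repeated sub-call is expanded the first time; later identical calls just restate its return value):
t(level=4)
  t(level=3)
    t(level=2)
      t(level=1)
        t(level=0)
        -> return 2
        t(level=0)
        -> return 2
      -> return 7
      t(level=1) -> return 7  (same call as traced above)
    -> return 17
    t(level=2) -> return 17  (same call as traced above)
  -> return 37
  t(level=3) -> return 37  (same call as traced above)
-> return 77

Final answer: 77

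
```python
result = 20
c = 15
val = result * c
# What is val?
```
Trace:
  result=20
  result=20, c=15
  result=20, c=15, val=300

Final answer: 300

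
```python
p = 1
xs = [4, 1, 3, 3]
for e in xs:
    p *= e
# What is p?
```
Trace:
  p=1
  p=4, e=4
  p=4, e=1
  p=12, e=3
  p=36, e=3

Final answer: 36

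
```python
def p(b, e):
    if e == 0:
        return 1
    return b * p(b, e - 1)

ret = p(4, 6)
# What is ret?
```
Call trace:
p(b=4, e=6)
  p(b=4, e=5)
    p(b=4, e=4)
      p(b=4, e=3)
        p(b=4, e=2)
          p(b=4, e=1)
            p(b=4, e=0)
            -> return 1
          -> return 4
        -> return 16
      -> return 64
    -> return 256
  -> return 1024
-> return 4096

Final answer: 4096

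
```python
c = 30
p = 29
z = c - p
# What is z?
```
Trace:
  c=30
  c=30, p=29
  c=30, p=29, z=1

Final answer: 1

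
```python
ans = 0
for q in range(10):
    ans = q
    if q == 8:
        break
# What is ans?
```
Trace:
  ans=0
  ans=0, q=0
  ans=1, q=1
  ans=2, q=2
  ans=3, q=3
  ans=4, q=4
  ans=5, q=5
  ans=6, q=6
  ans=7, q=7
  ans=8, q=8

Final answer: 8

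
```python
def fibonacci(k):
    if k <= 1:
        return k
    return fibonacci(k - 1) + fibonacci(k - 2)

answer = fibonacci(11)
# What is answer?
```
Call trace (a repeated sub-call is expanded the first time; later identical calls just restate its return value):
fibonacci(k=11)
  fibonacci(k=10)
    fibonacci(k=9)
      fibonacci(k=8)
        fibonacci(k=7)
          fibonacci(k=6)
            fibonacci(k=5)
              fibonacci(k=4)
                fibonacci(k=3)
                  fibonacci(k=2)
                    fibonacci(k=1)
                    -> return 1
                    fibonacci(k=0)
                    -> return 0
                  -> return 1
                  fibonacci(k=1)
                  -> return 1
                -> return 2
                fibonacci(k=2) -> return 1  (same call as traced above)
              -> return 3
              fibonacci(k=3) -> return 2  (same call as traced above)
            -> return 5
            fibonacci(k=4) -> return 3  (same call as traced above)
          -> return 8
          fibonacci(k=5) -> return 5  (same call as traced above)
        -> return 13
        fibonacci(k=6) -> return 8  (same call as traced above)
      -> return 21
      fibonacci(k=7) -> return 13  (same call as traced above)
    -> return 34
    fibonacci(k=8) -> return 21  (same call as traced above)
  -> return 55
  fibonacci(k=9) -> return 34  (same call as traced above)
-> return 89

Final answer: 89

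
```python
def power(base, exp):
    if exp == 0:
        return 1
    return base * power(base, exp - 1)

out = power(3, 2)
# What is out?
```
Call trace:
power(base=3, exp=2)
  power(base=3, exp=1)
    power(base=3, exp=0)
    -> return 1
  -> return 3
-> return 9

Final answer: 9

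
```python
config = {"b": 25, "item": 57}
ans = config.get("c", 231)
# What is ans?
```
Trace:
  config={'b': 25, 'item': 57}
  config={'b': 25, 'item': 57}, ans=231

Final answer: 231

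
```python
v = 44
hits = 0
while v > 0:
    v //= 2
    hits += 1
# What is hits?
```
Trace:
  v=44
  v=44, hits=0
  v=22, hits=1
  v=11, hits=2
  v=5, hits=3
  v=2, hits=4
  v=1, hits=5
  v=0, hits=6

Final answer: 6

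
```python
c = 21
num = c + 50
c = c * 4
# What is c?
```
Trace:
  c=21
  c=21, num=71
  c=84, num=71

Final answer: 84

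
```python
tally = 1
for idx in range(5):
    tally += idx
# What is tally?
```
Trace:
  tally=1
  tally=1, idx=0
  tally=2, idx=1
  tally=4, idx=2
  tally=7, idx=3
  tally=11, idx=4

Final answer: 11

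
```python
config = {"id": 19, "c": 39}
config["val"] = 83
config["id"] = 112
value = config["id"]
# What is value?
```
Trace:
  config={'id': 19, 'c': 39}
  config={'id': 19, 'c': 39, 'val': 83}
  config={'id': 112, 'c': 39, 'val': 83}
  config={'id': 112, 'c': 39, 'val': 83}, value=112

Final answer: 112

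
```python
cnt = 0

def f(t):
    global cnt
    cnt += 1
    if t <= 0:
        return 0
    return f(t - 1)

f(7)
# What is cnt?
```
Call trace:
f(t=7)
  f(t=6)
    f(t=5)
      f(t=4)
        f(t=3)
          f(t=2)
            f(t=1)
              f(t=0)
              -> return 0
            -> return 0
          -> return 0
        -> return 0
      -> return 0
    -> return 0
  -> return 0
-> return 0

cnt is incremented once per call. f is entered once for each t = 7, 6, 5, 4, 3, 2, 1, 0 (the t <= 0 call returns without recursing), i.e. 7 + 1 calls.
cnt = 8

Final answer: 8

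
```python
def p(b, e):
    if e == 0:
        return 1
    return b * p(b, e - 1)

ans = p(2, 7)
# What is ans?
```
Call trace:
p(b=2, e=7)
  p(b=2, e=6)
    p(b=2, e=5)
      p(b=2, e=4)
        p(b=2, e=3)
          p(b=2, e=2)
            p(b=2, e=1)
              p(b=2, e=0)
              -> return 1
            -> return 2
          -> return 4
        -> return 8
      -> return 16
    -> return 32
  -> return 64
-> return 128

Final answer: 128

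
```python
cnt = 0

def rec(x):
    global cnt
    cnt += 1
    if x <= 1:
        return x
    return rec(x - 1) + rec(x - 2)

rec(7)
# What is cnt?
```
Call trace (a repeated sub-call is expanded the first time; later identical calls just restate its return value):
rec(x=7)
  rec(x=6)
    rec(x=5)
      rec(x=4)
        rec(x=3)
          rec(x=2)
            rec(x=1)
            -> return 1
            rec(x=0)
            -> return 0
          -> return 1
          rec(x=1)
          -> return 1
        -> return 2
        rec(x=2) -> return 1  (same call as traced above)
      -> return 3
      rec(x=3) -> return 2  (same call as traced above)
    -> return 5
    rec(x=4) -> return 3  (same call as traced above)
  -> return 8
  rec(x=5) -> return 5  (same call as traced above)
-> return 13

cnt is incremented once per call, so count the calls in each subtree. Let C(x) = number of calls made by rec(x).
C(0) = C(1) = 1 (base case, no recursion); C(x) = 1 + C(x - 1) + C(x - 2) otherwise.
C(2) = 1 + C(1) + C(0) = 1 + 1 + 1 = 3
C(3) = 1 + C(2) + C(1) = 1 + 3 + 1 = 5
C(4) = 1 + C(3) + C(2) = 1 + 5 + 3 = 9
C(5) = 1 + C(4) + C(3) = 1 + 9 + 5 = 15
C(6) = 1 + C(5) + C(4) = 1 + 15 + 9 = 25
C(7) = 1 + C(6) + C(5) = 1 + 25 + 15 = 41
cnt = C(7) = 41

Final answer: 41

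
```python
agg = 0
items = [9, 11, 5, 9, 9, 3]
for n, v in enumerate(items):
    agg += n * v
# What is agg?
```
Trace:
  agg=0
  agg=0, n=0, v=9
  agg=11, n=1, v=11
  agg=21, n=2, v=5
  agg=48, n=3, v=9
  agg=84, n=4, v=9
  agg=99, n=5, v=3

Final answer: 99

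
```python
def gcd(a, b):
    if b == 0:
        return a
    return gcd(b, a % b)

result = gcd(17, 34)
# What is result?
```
Call trace:
gcd(a=17, b=34)
  gcd(a=34, b=17)
    gcd(a=17, b=0)
    -> return 17
  -> return 17
-> return 17

Final answer: 17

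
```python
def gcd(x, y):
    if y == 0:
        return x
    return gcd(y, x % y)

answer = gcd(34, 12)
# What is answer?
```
Call trace:
gcd(x=34, y=12)
  gcd(x=12, y=10)
    gcd(x=10, y=2)
      gcd(x=2, y=0)
      -> return 2
    -> return 2
  -> return 2
-> return 2

Final answer: 2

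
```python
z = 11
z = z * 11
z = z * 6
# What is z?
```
Trace:
  z=11
  z=121
  z=726

Final answer: 726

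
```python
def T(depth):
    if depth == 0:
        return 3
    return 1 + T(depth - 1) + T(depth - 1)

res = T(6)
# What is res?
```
Call trace (a repeated sub-call is expanded the first time; later identical calls just restate its return value):
T(depth=6)
  T(depth=5)
    T(depth=4)
      T(depth=3)
        T(depth=2)
          T(depth=1)
            T(depth=0)
            -> return 3
            T(depth=0)
            -> return 3
          -> return 7
          T(depth=1) -> return 7  (same call as traced above)
        -> return 15
        T(depth=2) -> return 15  (same call as traced above)
      -> return 31
      T(depth=3) -> return 31  (same call as traced above)
    -> return 63
    T(depth=4) -> return 63  (same call as traced above)
  -> return 127
  T(depth=5) -> return 127  (same call as traced above)
-> return 255

Final answer: 255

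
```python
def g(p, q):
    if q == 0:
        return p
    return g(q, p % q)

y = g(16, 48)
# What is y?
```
Call trace:
g(p=16, q=48)
  g(p=48, q=16)
    g(p=16, q=0)
    -> return 16
  -> return 16
-> return 16

Final answer: 16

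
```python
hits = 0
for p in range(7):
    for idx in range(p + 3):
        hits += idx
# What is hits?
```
Trace:
  hits=0
  hits=0, p=0, idx=0
  hits=1, p=0, idx=1
  hits=3, p=0, idx=2
  hits=3, p=1, idx=0
  hits=4, p=1, idx=1
  hits=6, p=1, idx=2
  hits=9, p=1, idx=3
  hits=9, p=2, idx=0
  hits=10, p=2, idx=1
  hits=12, p=2, idx=2
  hits=15, p=2, idx=3
  hits=19, p=2, idx=4
  hits=19, p=3, idx=0
  hits=20, p=3, idx=1
  hits=22, p=3, idx=2
  hits=25, p=3, idx=3
  hits=29, p=3, idx=4
  hits=34, p=3, idx=5
  hits=34, p=4, idx=0
  hits=35, p=4, idx=1
  hits=37, p=4, idx=2
  hits=40, p=4, idx=3
  hits=44, p=4, idx=4
  hits=49, p=4, idx=5
  hits=55, p=4, idx=6
  hits=55, p=5, idx=0
  hits=56, p=5, idx=1
  hits=58, p=5, idx=2
  hits=61, p=5, idx=3
  hits=65, p=5, idx=4
  hits=70, p=5, idx=5
  hits=76, p=5, idx=6
  hits=83, p=5, idx=7
  hits=83, p=6, idx=0
  hits=84, p=6, idx=1
  hits=86, p=6, idx=2
  hits=89, p=6, idx=3
  hits=93, p=6, idx=4
  hits=98, p=6, idx=5
  hits=104, p=6, idx=6
  hits=111, p=6, idx=7
  hits=119, p=6, idx=8

Final answer: 119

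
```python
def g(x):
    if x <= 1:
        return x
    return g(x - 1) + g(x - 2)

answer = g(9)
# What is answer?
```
Call trace (a repeated sub-call is expanded the first time; later identical calls just restate its return value):
g(x=9)
  g(x=8)
    g(x=7)
      g(x=6)
        g(x=5)
          g(x=4)
            g(x=3)
              g(x=2)
                g(x=1)
                -> return 1
                g(x=0)
                -> return 0
              -> return 1
              g(x=1)
              -> return 1
            -> return 2
            g(x=2) -> return 1  (same call as traced above)
          -> return 3
          g(x=3) -> return 2  (same call as traced above)
        -> return 5
        g(x=4) -> return 3  (same call as traced above)
      -> return 8
      g(x=5) -> return 5  (same call as traced above)
    -> return 13
    g(x=6) -> return 8  (same call as traced above)
  -> return 21
  g(x=7) -> return 13  (same call as traced above)
-> return 34

Final answer: 34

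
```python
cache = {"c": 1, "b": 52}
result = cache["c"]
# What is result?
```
Trace:
  cache={'c': 1, 'b': 52}
  cache={'c': 1, 'b': 52}, result=1

Final answer: 1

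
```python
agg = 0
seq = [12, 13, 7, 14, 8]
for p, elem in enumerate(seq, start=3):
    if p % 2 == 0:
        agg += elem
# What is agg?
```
Trace:
  agg=0
  agg=0, p=3, elem=12
  agg=13, p=4, elem=13
  agg=13, p=5, elem=7
  agg=27, p=6, elem=14
  agg=27, p=7, elem=8

Final answer: 27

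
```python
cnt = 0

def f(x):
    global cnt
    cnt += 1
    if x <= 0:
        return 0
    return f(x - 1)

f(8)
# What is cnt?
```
Call trace:
f(x=8)
  f(x=7)
    f(x=6)
      f(x=5)
        f(x=4)
          f(x=3)
            f(x=2)
              f(x=1)
                f(x=0)
                -> return 0
              -> return 0
            -> return 0
          -> return 0
        -> return 0
      -> return 0
    -> return 0
  -> return 0
-> return 0

cnt is incremented once per call. f is entered once for each x = 8, 7, 6, 5, 4, 3, 2, 1, 0 (the x <= 0 call returns without recursing), i.e. 8 + 1 calls.
cnt = 9

Final answer: 9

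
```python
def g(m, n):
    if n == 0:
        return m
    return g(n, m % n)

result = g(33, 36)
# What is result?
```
Call trace:
g(m=33, n=36)
  g(m=36, n=33)
    g(m=33, n=3)
      g(m=3, n=0)
      -> return 3
    -> return 3
  -> return 3
-> return 3

Final answer: 3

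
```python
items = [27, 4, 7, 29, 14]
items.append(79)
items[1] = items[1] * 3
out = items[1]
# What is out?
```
Trace:
  items=[27, 4, 7, 29, 14]
  items=[27, 4, 7, 29, 14, 79]
  items=[27, 12, 7, 29, 14, 79]
  items=[27, 12, 7, 29, 14, 79], out=12

Final answer: 12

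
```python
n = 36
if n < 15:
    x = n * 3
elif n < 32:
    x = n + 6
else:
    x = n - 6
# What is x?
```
Trace:
  n=36
  n=36, x=30

Final answer: 30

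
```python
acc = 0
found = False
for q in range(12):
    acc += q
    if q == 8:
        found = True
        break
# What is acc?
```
Trace:
  acc=0
  acc=0, found=False
  acc=0, found=False, q=0
  acc=1, found=False, q=1
  acc=3, found=False, q=2
  acc=6, found=False, q=3
  acc=10, found=False, q=4
  acc=15, found=False, q=5
  acc=21, found=False, q=6
  acc=28, found=False, q=7
  acc=36, found=True, q=8

Final answer: 36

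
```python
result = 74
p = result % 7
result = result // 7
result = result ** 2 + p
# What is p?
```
Trace:
  result=74
  result=74, p=4
  result=10, p=4
  result=104, p=4

Final answer: 4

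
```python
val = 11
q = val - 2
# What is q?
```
Trace:
  val=11
  val=11, q=9

Final answer: 9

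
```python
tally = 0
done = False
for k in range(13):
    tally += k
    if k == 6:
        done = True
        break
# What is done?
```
Trace:
  tally=0
  tally=0, done=False
  tally=0, done=False, k=0
  tally=1, done=False, k=1
  tally=3, done=False, k=2
  tally=6, done=False, k=3
  tally=10, done=False, k=4
  tally=15, done=False, k=5
  tally=21, done=True, k=6

Final answer: True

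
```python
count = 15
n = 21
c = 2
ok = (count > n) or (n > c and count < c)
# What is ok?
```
Trace:
  count=15
  count=15, n=21
  count=15, n=21, c=2
  count=15, n=21, c=2, ok=False

Final answer: False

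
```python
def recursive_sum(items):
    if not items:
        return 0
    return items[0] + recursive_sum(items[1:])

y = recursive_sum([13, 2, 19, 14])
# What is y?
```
Call trace:
recursive_sum(items=[13, 2, 19, 14])
  recursive_sum(items=[2, 19, 14])
    recursive_sum(items=[19, 14])
      recursive_sum(items=[14])
        recursive_sum(items=[])
        -> return 0
      -> return 14
    -> return 33
  -> return 35
-> return 48

Final answer: 48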